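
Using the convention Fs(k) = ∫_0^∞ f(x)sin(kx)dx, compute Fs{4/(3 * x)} 2 * pi/3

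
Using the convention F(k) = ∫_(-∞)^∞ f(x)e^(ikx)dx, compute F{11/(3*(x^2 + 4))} 11*pi*exp(-2*Abs(k))/6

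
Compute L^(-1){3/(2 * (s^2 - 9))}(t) sinh(3 * t)/2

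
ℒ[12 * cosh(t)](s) 12 * s/(s^2 - 1)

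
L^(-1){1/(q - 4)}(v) exp(4*v)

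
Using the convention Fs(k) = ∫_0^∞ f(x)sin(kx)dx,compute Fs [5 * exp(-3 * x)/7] 5 * k/(7 * (k^2 + 9))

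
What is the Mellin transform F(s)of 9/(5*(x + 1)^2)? -9*pi*(s - 1)/(5*sin(pi*s))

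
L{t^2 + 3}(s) 3/s + 2/s^3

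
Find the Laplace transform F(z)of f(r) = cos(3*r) z/(z^2 + 9)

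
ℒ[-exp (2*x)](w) -1/ (w - 2)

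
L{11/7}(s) 11/(7 * s)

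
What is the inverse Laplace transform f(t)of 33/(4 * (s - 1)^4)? 11 * t^3 * exp(t)/8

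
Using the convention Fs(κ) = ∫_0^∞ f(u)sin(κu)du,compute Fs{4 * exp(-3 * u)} 4 * κ/(κ^2 + 9)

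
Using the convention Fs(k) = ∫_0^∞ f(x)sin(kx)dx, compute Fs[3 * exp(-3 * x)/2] 3 * k/(2 * (k^2 + 9))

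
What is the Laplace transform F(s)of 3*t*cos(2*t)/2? 3*(s^2 - 4)/(2*(s^2+4)^2)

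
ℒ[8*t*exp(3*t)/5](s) 8/(5*(s - 3)^2)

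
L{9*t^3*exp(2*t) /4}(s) 27/(2*(s - 2) ^4) 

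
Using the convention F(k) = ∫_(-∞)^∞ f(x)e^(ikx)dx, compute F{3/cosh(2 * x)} 3 * pi/(2 * cosh(pi * k/4))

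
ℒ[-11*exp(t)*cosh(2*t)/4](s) 11*(1 - s)/(4*((s - 1)^2-4))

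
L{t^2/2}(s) s^(-3)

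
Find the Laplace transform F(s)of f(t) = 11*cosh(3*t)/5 11*s/(5*(s^2 - 9))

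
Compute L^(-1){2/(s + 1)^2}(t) 2 * t * exp(-t)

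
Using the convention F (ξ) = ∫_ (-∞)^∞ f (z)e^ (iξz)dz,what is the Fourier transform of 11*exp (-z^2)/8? 11*sqrt (pi)*exp (-ξ^2/4)/8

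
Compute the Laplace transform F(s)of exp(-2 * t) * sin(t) 1/((s + 2)^2 + 1)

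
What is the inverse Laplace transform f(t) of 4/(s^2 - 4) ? 2 * sinh(2 * t) 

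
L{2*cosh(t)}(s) 2*s/(s^2 - 1)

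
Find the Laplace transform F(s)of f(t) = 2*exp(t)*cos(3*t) 2*(s - 1)/((s - 1)^2 + 9)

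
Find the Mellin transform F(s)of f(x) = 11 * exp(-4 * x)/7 11 * gamma(s)/(7 * 4^s)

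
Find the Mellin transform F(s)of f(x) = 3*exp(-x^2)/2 3*gamma(s/2)/4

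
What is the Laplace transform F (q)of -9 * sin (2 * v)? -18/ (q^2 + 4)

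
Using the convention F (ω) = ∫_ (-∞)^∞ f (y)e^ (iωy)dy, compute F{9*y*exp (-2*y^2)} 9*sqrt (2)*I*sqrt (pi)*ω*exp (-ω^2/8)/8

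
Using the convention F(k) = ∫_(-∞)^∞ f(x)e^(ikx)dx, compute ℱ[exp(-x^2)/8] sqrt(pi)*exp(-k^2/4)/8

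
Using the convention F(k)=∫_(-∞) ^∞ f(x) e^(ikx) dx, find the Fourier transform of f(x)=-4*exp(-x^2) -4*sqrt(pi)*exp(-k^2/4) 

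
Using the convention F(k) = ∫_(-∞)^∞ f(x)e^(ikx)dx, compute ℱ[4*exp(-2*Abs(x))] 16/(k^2 + 4)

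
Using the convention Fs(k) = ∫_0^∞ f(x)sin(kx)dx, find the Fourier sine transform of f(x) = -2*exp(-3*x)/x -2*atan(k/3)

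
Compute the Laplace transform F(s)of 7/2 7/(2 * s)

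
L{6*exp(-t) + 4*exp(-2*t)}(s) 6/(s + 1) + 4/(s + 2)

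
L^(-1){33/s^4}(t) 11 * t^3/2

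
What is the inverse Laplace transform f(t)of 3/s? 3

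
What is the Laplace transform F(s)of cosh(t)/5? s/(5*(s^2 - 1))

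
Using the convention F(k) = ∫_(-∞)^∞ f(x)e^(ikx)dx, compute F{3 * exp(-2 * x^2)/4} 3 * sqrt(2) * sqrt(pi) * exp(-k^2/8)/8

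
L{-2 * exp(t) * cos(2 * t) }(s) 2 * (1 - s) /((s - 1) ^2 + 4) 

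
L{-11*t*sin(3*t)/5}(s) -66*s/(5*(s^2 + 9)^2)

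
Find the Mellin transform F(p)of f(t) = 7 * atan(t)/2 -7 * pi * sec(pi * p/2)/(4 * p)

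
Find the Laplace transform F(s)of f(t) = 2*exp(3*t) 2/(s - 3)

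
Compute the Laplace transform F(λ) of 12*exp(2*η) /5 12/(5*(λ - 2) ) 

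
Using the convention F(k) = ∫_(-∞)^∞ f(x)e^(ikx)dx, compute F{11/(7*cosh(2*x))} 11*pi/(14*cosh(pi*k/4))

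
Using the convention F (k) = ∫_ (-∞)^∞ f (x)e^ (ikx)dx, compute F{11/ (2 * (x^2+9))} 11 * pi * exp (-3 * Abs (k))/6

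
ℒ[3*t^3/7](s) 18/(7*s^4)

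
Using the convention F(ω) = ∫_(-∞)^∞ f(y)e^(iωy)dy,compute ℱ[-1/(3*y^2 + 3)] -pi*exp(-Abs(ω))/3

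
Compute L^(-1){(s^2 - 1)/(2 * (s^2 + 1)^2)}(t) t * cos(t)/2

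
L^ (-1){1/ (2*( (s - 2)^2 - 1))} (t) exp (2*t)*sinh (t)/2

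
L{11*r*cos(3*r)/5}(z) 11*(z^2 - 9)/(5*(z^2 + 9)^2)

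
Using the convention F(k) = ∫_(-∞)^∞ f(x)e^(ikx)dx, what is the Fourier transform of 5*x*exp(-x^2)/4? 5*I*sqrt(pi)*k*exp(-k^2/4)/8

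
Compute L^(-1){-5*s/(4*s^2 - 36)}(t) -5*cosh(3*t)/4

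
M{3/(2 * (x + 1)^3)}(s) 3 * pi * (s - 2) * (s - 1)/(4 * sin(pi * s))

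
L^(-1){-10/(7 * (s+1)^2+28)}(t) -5 * exp(-t) * sin(2 * t)/7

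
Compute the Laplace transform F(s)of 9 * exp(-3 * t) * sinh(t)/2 9/(2 * ((s + 3)^2 - 1))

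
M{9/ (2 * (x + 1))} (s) 9 * pi * csc (pi * s)/2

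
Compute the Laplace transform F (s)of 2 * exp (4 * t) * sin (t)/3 2/ (3 * ( (s - 4)^2 + 1))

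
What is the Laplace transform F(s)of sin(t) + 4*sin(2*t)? 8/(s^2 + 4) + 1/(s^2 + 1)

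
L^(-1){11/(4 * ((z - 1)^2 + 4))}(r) 11 * exp(r) * sin(2 * r)/8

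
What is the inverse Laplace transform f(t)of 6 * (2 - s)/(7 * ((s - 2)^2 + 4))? -6 * exp(2 * t) * cos(2 * t)/7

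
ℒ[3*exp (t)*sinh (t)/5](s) 3/ (5*s*(s - 2))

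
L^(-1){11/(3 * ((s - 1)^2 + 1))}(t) 11 * exp(t) * sin(t)/3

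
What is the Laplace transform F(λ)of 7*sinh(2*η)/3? 14/(3*(λ^2 - 4))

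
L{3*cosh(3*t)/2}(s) 3*s/(2*(s^2 - 9))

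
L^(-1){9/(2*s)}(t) 9/2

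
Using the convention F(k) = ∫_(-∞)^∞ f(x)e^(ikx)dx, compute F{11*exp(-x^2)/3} 11*sqrt(pi)*exp(-k^2/4)/3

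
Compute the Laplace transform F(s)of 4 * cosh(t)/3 4 * s/(3 * (s^2 - 1))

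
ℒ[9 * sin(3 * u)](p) 27/(p^2 + 9)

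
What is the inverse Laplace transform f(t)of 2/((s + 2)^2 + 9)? 2 * exp(-2 * t) * sin(3 * t)/3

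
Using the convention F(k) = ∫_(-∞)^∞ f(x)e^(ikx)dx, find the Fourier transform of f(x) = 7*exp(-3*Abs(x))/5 42/(5*(k^2 + 9))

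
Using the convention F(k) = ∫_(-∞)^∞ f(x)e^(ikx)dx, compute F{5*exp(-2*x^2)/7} 5*sqrt(2)*sqrt(pi)*exp(-k^2/8)/14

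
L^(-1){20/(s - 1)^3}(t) 10 * t^2 * exp(t)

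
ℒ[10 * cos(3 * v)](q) 10 * q/(q^2 + 9)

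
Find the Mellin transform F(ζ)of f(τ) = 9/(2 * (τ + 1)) 9 * pi * csc(pi * ζ)/2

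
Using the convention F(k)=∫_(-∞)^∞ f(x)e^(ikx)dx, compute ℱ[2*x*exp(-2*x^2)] sqrt(2)*I*sqrt(pi)*k*exp(-k^2/8)/4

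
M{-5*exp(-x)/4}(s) -5*gamma(s)/4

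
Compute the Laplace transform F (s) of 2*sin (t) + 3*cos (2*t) 2/ (s^2 + 1) + 3*s/ (s^2 + 4) 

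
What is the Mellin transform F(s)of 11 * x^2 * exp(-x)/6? 11 * gamma(s+2)/6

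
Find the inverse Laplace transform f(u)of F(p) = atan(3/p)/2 sin(3*u)/(2*u)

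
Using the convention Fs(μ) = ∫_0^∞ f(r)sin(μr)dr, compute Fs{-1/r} -pi/2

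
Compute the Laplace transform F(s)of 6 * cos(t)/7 6 * s/(7 * (s^2 + 1))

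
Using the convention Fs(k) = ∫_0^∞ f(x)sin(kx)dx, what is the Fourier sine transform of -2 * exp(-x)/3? -2 * k/(3 * k^2 + 3)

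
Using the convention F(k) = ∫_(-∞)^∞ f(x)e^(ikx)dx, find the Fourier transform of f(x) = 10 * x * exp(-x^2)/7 5 * I * sqrt(pi) * k * exp(-k^2/4)/7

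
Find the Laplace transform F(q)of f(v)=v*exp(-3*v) (q+3)^(-2)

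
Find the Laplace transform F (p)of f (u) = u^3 6/p^4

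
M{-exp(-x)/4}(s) -gamma(s)/4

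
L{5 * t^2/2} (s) 5/s^3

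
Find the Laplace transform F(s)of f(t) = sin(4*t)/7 4/(7*(s^2 + 16))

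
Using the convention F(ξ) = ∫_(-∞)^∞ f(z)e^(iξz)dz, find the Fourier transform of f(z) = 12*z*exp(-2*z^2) 3*sqrt(2)*I*sqrt(pi)*ξ*exp(-ξ^2/8)/2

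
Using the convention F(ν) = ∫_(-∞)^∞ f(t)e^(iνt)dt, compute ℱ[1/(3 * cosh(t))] pi/(3 * cosh(pi * ν/2))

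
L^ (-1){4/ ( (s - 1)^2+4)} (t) 2 * exp (t) * sin (2 * t)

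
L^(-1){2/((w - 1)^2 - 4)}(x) exp(x)*sinh(2*x)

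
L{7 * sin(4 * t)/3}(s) 28/(3 * (s^2+16))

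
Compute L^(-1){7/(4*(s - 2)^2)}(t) 7*t*exp(2*t)/4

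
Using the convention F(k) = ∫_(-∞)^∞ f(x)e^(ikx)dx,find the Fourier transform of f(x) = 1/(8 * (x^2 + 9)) pi * exp(-3 * Abs(k))/24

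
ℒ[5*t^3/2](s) 15/s^4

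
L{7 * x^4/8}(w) 21/w^5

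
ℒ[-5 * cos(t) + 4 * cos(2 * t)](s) 4 * s/(s^2 + 4) - 5 * s/(s^2 + 1)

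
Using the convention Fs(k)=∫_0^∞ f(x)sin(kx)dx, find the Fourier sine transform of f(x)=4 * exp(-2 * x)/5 4 * k/(5 * (k^2 + 4))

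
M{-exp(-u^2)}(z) -gamma(z/2)/2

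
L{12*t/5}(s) 12/(5*s^2)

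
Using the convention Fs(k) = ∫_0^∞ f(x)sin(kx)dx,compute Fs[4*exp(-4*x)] 4*k/(k^2+16)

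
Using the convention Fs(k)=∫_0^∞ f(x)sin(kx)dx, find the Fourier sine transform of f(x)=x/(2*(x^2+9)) pi*exp(-3*k)/4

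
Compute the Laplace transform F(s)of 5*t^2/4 5/(2*s^3)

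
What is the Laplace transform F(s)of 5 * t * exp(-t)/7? 5/(7 * (s+1)^2)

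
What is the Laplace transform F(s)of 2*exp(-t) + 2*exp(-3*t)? 2/(s + 1) + 2/(s + 3)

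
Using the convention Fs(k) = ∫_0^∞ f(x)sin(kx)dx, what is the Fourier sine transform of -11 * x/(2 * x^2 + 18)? -11 * pi * exp(-3 * k)/4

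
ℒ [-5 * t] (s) -5/s^2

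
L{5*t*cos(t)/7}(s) 5*(s^2 - 1)/(7*(s^2 + 1)^2)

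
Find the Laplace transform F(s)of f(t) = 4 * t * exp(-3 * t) 4/(s + 3)^2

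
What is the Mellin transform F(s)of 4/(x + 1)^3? 2*pi*(s - 2)*(s - 1)/sin(pi*s)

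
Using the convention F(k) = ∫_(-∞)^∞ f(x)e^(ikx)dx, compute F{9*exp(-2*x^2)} 9*sqrt(2)*sqrt(pi)*exp(-k^2/8)/2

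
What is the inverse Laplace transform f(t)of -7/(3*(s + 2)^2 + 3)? -7*exp(-2*t)*sin(t)/3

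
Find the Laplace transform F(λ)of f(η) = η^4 24/λ^5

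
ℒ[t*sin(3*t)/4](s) 3*s/(2*(s^2 + 9)^2)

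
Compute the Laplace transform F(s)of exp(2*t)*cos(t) (s - 2)/((s - 2)^2+1)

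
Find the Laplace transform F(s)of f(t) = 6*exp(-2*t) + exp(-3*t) 6/(s + 2) + 1/(s + 3)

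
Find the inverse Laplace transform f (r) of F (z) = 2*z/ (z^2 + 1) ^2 r*sin (r) 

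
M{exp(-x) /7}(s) gamma(s) /7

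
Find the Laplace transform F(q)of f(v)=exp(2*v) 1/(q - 2)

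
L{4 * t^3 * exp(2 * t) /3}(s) 8/(s - 2) ^4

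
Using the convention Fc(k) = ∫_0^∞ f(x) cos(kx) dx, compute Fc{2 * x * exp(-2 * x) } 2 * (4 - k^2) /(k^2 + 4) ^2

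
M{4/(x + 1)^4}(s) 2*gamma(s)*gamma(4 - s)/3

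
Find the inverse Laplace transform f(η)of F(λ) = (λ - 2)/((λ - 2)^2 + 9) exp(2 * η) * cos(3 * η)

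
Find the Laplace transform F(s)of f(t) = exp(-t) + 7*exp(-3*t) 7/(s + 3) + 1/(s + 1)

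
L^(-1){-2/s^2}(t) -2*t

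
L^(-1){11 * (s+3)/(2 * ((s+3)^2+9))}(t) 11 * exp(-3 * t) * cos(3 * t)/2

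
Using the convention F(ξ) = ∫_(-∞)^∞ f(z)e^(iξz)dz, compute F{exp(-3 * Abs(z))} 6/(ξ^2 + 9)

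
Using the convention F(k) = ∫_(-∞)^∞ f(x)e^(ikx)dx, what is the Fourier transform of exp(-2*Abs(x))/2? 2/(k^2+4)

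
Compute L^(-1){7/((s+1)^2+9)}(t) 7 * exp(-t) * sin(3 * t)/3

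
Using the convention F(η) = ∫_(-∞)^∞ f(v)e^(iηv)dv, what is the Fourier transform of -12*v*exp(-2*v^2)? -3*sqrt(2)*I*sqrt(pi)*η*exp(-η^2/8)/2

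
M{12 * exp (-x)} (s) 12 * gamma (s)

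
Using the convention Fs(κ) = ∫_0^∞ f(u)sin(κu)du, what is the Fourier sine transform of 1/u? pi/2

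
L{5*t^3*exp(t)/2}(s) 15/(s - 1)^4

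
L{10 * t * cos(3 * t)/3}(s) 10 * (s^2-9)/(3 * (s^2 + 9)^2)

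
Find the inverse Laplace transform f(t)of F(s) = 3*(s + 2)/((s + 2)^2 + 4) 3*exp(-2*t)*cos(2*t)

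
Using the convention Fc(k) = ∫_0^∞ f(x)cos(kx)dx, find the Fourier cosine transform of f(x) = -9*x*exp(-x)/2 9*(k^2 - 1)/(2*(k^2 + 1)^2)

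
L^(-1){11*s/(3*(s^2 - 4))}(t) 11*cosh(2*t)/3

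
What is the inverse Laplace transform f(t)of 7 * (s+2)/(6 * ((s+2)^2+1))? 7 * exp(-2 * t) * cos(t)/6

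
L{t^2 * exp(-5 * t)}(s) 2/(s+5)^3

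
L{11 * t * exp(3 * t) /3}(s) 11/(3 * (s - 3) ^2) 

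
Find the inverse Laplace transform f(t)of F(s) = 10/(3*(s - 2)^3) 5*t^2*exp(2*t)/3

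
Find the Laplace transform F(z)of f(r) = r z^(-2)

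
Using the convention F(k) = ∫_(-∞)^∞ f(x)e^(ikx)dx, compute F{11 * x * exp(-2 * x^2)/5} 11 * sqrt(2) * I * sqrt(pi) * k * exp(-k^2/8)/40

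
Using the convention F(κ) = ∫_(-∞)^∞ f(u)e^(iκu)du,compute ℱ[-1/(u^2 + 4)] -pi*exp(-2*Abs(κ))/2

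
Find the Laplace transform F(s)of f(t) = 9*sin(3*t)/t 9*atan(3/s)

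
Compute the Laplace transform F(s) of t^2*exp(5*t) 2/(s - 5) ^3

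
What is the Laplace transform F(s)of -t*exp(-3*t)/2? -1/(2*(s+3)^2)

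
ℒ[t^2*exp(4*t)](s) 2/(s - 4)^3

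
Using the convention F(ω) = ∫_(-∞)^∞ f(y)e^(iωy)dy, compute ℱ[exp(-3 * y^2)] sqrt(3) * sqrt(pi) * exp(-ω^2/12)/3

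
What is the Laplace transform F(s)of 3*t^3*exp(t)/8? 9/(4*(s - 1)^4)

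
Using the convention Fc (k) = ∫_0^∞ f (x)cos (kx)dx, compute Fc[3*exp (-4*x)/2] 6/ (k^2 + 16)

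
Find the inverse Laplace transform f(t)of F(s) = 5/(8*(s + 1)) 5*exp(-t)/8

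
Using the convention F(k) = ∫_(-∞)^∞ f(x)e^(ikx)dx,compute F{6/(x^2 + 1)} 6 * pi * exp(-Abs(k))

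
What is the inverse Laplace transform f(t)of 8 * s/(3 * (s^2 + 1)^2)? 4 * t * sin(t)/3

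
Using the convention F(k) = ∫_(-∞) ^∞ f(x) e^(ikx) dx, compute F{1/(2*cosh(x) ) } pi/(2*cosh(pi*k/2) ) 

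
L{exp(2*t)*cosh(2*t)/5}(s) (s - 2)/(5*s*(s - 4))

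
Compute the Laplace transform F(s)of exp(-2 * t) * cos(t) (s + 2)/((s + 2)^2 + 1)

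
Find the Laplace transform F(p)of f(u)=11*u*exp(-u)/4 11/(4*(p+1)^2)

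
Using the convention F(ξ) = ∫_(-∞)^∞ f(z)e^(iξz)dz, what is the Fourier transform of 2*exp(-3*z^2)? 2*sqrt(3)*sqrt(pi)*exp(-ξ^2/12)/3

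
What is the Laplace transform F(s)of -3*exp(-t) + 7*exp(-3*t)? 7/(s + 3)-3/(s + 1)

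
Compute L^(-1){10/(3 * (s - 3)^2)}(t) 10 * t * exp(3 * t)/3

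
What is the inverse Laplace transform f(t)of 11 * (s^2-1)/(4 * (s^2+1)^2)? 11 * t * cos(t)/4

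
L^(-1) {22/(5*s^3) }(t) 11*t^2/5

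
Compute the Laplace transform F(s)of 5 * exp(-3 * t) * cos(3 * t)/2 5 * (s + 3)/(2 * ((s + 3)^2 + 9))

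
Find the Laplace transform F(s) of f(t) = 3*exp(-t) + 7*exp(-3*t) 7/(s + 3) + 3/(s + 1) 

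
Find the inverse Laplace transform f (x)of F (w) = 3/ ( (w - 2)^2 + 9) exp (2*x)*sin (3*x)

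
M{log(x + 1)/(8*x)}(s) -pi*csc(pi*s)/(8*s - 8)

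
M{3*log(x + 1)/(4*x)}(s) -3*pi*csc(pi*s)/(4*s - 4)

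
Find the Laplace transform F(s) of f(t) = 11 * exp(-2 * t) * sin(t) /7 11/(7 * ((s+2) ^2+1) ) 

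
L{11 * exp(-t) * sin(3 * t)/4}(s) 33/(4 * ((s+1)^2+9))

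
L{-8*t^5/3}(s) -320/s^6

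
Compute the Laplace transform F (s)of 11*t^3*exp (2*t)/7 66/ (7*(s - 2)^4)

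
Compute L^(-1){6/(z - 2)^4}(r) r^3*exp(2*r)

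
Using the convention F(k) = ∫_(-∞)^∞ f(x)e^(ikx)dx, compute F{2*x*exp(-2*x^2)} sqrt(2)*I*sqrt(pi)*k*exp(-k^2/8)/4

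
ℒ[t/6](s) 1/(6 * s^2)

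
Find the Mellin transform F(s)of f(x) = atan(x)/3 -pi * sec(pi * s/2)/(6 * s)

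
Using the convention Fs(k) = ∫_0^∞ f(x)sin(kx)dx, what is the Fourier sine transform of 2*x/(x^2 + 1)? pi*exp(-k)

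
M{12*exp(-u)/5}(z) 12*gamma(z)/5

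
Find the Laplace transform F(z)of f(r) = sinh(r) 1/(z^2 - 1)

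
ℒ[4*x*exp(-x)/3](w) 4/(3*(w + 1)^2)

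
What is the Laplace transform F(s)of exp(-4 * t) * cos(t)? (s+4)/((s+4)^2+1)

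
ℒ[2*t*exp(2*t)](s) 2/(s - 2)^2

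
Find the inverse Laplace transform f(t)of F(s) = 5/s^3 5*t^2/2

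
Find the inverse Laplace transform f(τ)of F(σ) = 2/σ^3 τ^2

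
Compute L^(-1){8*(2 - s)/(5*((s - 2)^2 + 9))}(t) -8*exp(2*t)*cos(3*t)/5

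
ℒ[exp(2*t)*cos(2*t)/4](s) (s - 2)/(4*((s - 2)^2 + 4))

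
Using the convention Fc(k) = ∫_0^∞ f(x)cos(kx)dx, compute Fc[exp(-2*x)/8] 1/(4*(k^2+4))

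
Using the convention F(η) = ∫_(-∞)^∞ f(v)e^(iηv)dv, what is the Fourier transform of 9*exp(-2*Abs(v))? 36/(η^2 + 4)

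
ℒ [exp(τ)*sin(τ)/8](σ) 1/(8*((σ - 1)^2 + 1))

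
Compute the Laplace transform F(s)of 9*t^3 54/s^4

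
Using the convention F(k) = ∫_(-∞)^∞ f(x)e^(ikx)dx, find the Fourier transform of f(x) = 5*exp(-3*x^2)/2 5*sqrt(3)*sqrt(pi)*exp(-k^2/12)/6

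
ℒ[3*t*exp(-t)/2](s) 3/(2*(s + 1)^2)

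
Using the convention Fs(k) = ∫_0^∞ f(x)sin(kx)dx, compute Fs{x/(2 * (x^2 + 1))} pi * exp(-k)/4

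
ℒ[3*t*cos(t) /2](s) 3*(s^2 - 1) /(2*(s^2 + 1) ^2) 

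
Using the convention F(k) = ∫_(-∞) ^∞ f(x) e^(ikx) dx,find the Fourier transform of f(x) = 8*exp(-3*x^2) 8*sqrt(3)*sqrt(pi)*exp(-k^2/12) /3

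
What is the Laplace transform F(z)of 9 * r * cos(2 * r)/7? 9 * (z^2 - 4)/(7 * (z^2+4)^2)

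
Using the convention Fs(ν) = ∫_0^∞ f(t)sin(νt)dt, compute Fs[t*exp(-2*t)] 4*ν/(ν^2 + 4)^2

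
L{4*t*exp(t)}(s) 4/(s - 1)^2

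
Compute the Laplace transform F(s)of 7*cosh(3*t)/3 7*s/(3*(s^2 - 9))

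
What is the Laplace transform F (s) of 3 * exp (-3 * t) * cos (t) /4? 3 * (s + 3) / (4 * ( (s + 3) ^2 + 1) ) 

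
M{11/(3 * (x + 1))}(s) 11 * pi * csc(pi * s)/3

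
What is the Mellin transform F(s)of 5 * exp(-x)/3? 5 * gamma(s)/3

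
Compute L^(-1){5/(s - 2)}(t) 5 * exp(2 * t)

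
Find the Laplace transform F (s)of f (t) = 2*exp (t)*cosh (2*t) 2*(s - 1)/ ( (s - 1)^2 - 4)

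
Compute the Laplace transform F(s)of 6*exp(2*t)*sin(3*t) 18/((s - 2)^2 + 9)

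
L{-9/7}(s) -9/(7*s)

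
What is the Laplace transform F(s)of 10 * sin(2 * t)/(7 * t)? 10 * atan(2/s)/7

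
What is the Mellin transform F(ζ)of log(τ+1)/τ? -pi*csc(pi*ζ)/(ζ - 1)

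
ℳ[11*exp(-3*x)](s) 11*gamma(s)/3^s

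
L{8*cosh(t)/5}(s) 8*s/(5*(s^2-1))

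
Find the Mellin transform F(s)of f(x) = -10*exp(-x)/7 -10*gamma(s)/7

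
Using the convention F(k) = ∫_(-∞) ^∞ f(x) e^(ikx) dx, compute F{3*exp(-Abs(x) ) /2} 3/(k^2 + 1) 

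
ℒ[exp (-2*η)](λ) 1/ (λ + 2)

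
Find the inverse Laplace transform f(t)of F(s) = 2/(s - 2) 2*exp(2*t)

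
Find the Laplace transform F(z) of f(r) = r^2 2/z^3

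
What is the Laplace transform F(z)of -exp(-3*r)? -1/(z + 3)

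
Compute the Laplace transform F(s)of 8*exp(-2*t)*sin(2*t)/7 16/(7*((s + 2)^2 + 4))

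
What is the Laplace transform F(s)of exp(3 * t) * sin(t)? 1/((s - 3)^2 + 1)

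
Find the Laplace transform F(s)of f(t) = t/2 1/(2*s^2)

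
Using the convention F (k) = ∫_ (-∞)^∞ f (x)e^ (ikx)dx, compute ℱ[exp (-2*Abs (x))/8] 1/ (2*(k^2 + 4))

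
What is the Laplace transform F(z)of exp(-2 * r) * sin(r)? 1/((z+2)^2+1)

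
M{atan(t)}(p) -pi*sec(pi*p/2)/(2*p)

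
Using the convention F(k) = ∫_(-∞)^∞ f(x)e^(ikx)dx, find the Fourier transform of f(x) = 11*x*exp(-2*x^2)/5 11*sqrt(2)*I*sqrt(pi)*k*exp(-k^2/8)/40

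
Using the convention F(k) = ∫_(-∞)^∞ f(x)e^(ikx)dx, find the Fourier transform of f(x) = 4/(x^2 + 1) 4 * pi * exp(-Abs(k))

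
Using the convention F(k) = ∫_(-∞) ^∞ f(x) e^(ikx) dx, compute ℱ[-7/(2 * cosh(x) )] -7 * pi/(2 * cosh(pi * k/2) ) 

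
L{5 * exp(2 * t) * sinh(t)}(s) 5/((s - 2)^2 - 1)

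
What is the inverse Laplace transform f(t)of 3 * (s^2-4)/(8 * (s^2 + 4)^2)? 3 * t * cos(2 * t)/8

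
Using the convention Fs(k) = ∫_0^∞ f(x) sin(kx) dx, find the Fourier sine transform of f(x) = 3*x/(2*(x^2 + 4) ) 3*pi*exp(-2*k) /4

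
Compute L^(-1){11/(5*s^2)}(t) 11*t/5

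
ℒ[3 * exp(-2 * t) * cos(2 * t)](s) 3 * (s+2)/((s+2)^2+4)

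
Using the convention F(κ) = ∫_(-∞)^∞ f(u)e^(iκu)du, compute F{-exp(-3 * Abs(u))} -6/(κ^2 + 9)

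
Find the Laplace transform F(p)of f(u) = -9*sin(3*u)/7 -27/(7*p^2 + 63)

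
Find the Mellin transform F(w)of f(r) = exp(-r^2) gamma(w/2)/2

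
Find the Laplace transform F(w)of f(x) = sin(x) 1/(w^2 + 1)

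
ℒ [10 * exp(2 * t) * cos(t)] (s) 10 * (s - 2)/((s - 2)^2 + 1)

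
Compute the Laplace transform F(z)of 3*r 3/z^2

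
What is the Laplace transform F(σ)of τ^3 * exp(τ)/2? 3/(σ - 1)^4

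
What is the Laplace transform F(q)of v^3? 6/q^4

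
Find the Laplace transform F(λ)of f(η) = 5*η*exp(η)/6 5/(6*(λ - 1)^2)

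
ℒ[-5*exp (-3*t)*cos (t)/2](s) 5*(-s - 3)/ (2*( (s + 3)^2 + 1))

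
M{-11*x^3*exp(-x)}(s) -11*gamma(s+3)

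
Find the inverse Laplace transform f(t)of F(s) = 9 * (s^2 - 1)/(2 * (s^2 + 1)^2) 9 * t * cos(t)/2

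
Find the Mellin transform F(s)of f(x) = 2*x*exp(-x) 2*gamma(s+1)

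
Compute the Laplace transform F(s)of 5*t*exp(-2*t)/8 5/(8*(s+2)^2)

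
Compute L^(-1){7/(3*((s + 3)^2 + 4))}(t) 7*exp(-3*t)*sin(2*t)/6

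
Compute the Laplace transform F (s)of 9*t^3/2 27/s^4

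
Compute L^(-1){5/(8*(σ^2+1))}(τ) 5*sin(τ)/8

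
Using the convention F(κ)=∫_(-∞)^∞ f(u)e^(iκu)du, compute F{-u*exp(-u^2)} -I*sqrt(pi)*κ*exp(-κ^2/4)/2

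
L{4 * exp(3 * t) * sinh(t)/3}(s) 4/(3 * ((s - 3)^2 - 1))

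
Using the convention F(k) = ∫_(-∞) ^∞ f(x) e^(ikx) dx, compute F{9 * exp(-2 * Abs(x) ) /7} 36/(7 * (k^2 + 4) ) 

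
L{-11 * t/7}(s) -11/(7 * s^2)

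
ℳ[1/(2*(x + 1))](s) pi*csc(pi*s)/2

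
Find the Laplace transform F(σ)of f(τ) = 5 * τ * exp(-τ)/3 5/(3 * (σ + 1)^2)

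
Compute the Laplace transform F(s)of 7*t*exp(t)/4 7/(4*(s - 1)^2)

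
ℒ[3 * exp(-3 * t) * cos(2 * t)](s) 3 * (s + 3)/((s + 3)^2 + 4)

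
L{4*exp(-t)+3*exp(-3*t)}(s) 3/(s+3)+4/(s+1)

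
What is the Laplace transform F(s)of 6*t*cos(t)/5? 6*(s^2 - 1)/(5*(s^2 + 1)^2)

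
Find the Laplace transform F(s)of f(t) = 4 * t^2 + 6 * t 6/s^2 + 8/s^3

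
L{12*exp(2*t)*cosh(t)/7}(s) 12*(s - 2)/(7*((s - 2)^2 - 1))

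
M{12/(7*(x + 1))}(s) 12*pi*csc(pi*s)/7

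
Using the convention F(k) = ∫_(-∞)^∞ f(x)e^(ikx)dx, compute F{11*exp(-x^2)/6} 11*sqrt(pi)*exp(-k^2/4)/6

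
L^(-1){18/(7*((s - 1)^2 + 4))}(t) 9*exp(t)*sin(2*t)/7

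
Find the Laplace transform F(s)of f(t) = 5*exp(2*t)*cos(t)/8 5*(s - 2)/(8*((s - 2)^2 + 1))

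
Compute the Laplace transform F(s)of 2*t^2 4/s^3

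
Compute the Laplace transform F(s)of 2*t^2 4/s^3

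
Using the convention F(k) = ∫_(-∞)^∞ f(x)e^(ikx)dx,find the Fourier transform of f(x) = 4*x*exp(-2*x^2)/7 sqrt(2)*I*sqrt(pi)*k*exp(-k^2/8)/14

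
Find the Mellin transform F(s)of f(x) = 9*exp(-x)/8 9*gamma(s)/8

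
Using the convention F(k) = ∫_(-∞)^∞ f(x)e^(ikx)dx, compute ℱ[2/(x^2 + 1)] 2 * pi * exp(-Abs(k))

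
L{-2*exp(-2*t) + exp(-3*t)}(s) 1/(s + 3) - 2/(s + 2)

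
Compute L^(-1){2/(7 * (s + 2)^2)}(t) 2 * t * exp(-2 * t)/7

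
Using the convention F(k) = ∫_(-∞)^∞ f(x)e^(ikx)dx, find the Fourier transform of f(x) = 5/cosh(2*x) 5*pi/(2*cosh(pi*k/4))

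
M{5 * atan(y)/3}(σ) -5 * pi * sec(pi * σ/2)/(6 * σ)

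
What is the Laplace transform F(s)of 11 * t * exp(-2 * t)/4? 11/(4 * (s + 2)^2)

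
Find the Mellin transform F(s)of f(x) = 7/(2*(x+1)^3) 7*pi*(s - 2)*(s - 1)/(4*sin(pi*s))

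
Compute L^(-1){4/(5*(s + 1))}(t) 4*exp(-t)/5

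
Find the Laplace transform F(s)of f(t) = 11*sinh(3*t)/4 33/(4*(s^2 - 9))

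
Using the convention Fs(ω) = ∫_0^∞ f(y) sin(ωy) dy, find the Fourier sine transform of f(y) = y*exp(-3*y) 6*ω/(ω^2+9) ^2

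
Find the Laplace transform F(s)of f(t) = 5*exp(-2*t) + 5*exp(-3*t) 5/(s + 2) + 5/(s + 3)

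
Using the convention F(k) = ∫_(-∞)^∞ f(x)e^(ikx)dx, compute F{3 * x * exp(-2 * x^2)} 3 * sqrt(2) * I * sqrt(pi) * k * exp(-k^2/8)/8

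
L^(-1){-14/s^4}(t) -7 * t^3/3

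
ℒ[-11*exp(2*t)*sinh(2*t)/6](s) -11/(3*s*(s - 4))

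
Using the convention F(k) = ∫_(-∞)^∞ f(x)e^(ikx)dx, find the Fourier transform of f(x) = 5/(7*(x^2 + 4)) 5*pi*exp(-2*Abs(k))/14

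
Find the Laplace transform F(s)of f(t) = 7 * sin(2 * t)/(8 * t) 7 * atan(2/s)/8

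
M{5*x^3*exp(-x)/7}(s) 5*gamma(s + 3)/7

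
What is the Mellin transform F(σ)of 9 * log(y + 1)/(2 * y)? -9 * pi * csc(pi * σ)/(2 * σ - 2)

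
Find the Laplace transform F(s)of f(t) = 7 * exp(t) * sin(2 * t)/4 7/(2 * ((s - 1)^2 + 4))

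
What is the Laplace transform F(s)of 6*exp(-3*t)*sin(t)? 6/((s + 3)^2 + 1)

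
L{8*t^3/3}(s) 16/s^4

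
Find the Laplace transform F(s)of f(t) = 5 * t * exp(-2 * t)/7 5/(7 * (s + 2)^2)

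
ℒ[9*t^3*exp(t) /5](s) 54/(5*(s - 1) ^4) 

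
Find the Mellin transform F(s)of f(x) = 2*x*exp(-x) 2*gamma(s + 1)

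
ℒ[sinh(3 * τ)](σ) 3/(σ^2 - 9)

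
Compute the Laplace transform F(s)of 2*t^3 12/s^4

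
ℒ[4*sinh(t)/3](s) 4/(3*(s^2 - 1))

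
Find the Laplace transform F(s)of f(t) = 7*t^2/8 7/(4*s^3)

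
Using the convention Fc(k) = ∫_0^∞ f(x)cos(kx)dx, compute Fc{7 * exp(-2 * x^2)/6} 7 * sqrt(2) * sqrt(pi) * exp(-k^2/8)/24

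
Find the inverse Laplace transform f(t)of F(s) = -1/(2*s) -1/2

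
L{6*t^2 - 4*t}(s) 12/s^3 - 4/s^2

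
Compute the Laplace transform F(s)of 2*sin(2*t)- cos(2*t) 4/(s^2+4)- s/(s^2+4)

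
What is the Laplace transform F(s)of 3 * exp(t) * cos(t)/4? 3 * (s - 1)/(4 * ((s - 1)^2+1))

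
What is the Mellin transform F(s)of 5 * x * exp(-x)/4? 5 * gamma(s + 1)/4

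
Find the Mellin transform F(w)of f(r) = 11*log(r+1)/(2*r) -11*pi*csc(pi*w)/(2*w - 2)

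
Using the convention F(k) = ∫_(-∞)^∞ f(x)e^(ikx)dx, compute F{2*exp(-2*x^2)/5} sqrt(2)*sqrt(pi)*exp(-k^2/8)/5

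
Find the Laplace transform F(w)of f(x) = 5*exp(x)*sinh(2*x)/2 5/((w - 1)^2 - 4)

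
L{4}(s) 4/s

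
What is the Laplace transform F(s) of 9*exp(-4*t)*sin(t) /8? 9/(8*((s + 4) ^2 + 1) ) 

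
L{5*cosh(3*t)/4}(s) 5*s/(4*(s^2 - 9))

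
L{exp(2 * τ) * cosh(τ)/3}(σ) (σ - 2)/(3 * ((σ - 2)^2 - 1))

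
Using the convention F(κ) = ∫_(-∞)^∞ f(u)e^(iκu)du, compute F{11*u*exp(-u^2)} 11*I*sqrt(pi)*κ*exp(-κ^2/4)/2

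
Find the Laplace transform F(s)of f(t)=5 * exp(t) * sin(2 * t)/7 10/(7 * ((s - 1)^2 + 4))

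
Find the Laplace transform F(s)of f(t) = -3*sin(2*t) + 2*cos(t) 2*s/(s^2 + 1)-6/(s^2 + 4)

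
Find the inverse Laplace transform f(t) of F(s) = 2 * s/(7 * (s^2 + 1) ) 2 * cos(t) /7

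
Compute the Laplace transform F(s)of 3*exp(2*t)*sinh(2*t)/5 6/(5*s*(s - 4))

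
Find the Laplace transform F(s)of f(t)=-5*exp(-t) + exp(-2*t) 1/(s + 2) - 5/(s + 1)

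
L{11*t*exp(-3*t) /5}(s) 11/(5*(s + 3) ^2) 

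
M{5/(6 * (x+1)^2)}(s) -5 * pi * (s - 1)/(6 * sin(pi * s))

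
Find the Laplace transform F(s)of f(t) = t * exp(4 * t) (s - 4)^(-2)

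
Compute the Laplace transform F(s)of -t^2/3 -2/(3 * s^3)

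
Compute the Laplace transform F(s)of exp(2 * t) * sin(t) 1/((s - 2)^2+1)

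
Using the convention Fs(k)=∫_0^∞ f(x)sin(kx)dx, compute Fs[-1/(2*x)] -pi/4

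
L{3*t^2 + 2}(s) 6/s^3 + 2/s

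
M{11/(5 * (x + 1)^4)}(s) 11 * gamma(s) * gamma(4 - s)/30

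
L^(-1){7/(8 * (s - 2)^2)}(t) 7 * t * exp(2 * t)/8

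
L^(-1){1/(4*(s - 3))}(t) exp(3*t)/4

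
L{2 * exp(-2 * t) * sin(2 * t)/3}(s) 4/(3 * ((s + 2)^2 + 4))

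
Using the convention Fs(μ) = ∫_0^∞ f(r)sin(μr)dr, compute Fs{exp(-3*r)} μ/(μ^2+9)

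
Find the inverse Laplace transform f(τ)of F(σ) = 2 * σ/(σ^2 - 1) 2 * cosh(τ)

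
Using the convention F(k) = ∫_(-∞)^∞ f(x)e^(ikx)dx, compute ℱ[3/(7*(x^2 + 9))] pi*exp(-3*Abs(k))/7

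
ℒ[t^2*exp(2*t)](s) 2/(s - 2)^3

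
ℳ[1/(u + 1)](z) pi*csc(pi*z)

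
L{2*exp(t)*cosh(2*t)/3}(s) 2*(s - 1)/(3*((s - 1)^2 - 4))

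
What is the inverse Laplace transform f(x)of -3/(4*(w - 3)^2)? -3*x*exp(3*x)/4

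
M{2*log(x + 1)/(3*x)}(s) -2*pi*csc(pi*s)/(3*s - 3)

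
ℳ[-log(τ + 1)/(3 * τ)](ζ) pi * csc(pi * ζ)/(3 * (ζ - 1))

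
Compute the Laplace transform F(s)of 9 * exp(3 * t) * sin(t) 9/((s - 3)^2 + 1)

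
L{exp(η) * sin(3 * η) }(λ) 3/((λ - 1) ^2 + 9) 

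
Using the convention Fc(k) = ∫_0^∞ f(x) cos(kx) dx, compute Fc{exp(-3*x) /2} 3/(2*(k^2 + 9) ) 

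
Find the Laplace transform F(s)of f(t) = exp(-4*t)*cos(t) (s + 4)/((s + 4)^2 + 1)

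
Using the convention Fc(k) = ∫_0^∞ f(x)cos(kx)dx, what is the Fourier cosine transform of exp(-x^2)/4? sqrt(pi)*exp(-k^2/4)/8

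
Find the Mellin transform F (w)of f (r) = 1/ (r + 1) pi * csc (pi * w)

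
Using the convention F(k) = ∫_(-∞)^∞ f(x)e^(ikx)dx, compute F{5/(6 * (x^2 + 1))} 5 * pi * exp(-Abs(k))/6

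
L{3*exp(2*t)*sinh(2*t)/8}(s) 3/(4*s*(s - 4))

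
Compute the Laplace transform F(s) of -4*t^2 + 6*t 6/s^2 - 8/s^3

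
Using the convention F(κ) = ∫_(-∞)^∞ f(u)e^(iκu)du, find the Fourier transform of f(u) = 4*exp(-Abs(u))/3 8/(3*(κ^2 + 1))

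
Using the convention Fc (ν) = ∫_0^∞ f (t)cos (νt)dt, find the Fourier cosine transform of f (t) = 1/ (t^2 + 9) pi*exp (-3*ν)/6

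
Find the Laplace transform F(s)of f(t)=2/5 2/(5*s)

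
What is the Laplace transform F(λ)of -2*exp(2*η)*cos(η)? 2*(2 - λ)/((λ - 2)^2 + 1)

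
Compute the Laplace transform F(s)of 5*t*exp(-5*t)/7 5/(7*(s + 5)^2)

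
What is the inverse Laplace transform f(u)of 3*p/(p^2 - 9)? 3*cosh(3*u)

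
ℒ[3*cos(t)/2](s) 3*s/(2*(s^2 + 1))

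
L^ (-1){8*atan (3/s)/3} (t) 8*sin (3*t)/ (3*t)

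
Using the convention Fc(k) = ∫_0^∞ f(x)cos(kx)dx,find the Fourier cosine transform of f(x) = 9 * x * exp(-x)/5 9 * (1 - k^2)/(5 * (k^2 + 1)^2)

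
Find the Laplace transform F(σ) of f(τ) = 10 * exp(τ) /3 10/(3 * (σ - 1) ) 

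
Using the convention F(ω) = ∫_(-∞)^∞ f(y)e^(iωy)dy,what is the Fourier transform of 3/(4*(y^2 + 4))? 3*pi*exp(-2*Abs(ω))/8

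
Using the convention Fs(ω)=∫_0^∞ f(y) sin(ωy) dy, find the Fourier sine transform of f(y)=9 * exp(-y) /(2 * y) 9 * atan(ω) /2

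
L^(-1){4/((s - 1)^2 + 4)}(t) 2*exp(t)*sin(2*t)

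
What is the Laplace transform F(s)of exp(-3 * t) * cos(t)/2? (s+3)/(2 * ((s+3)^2+1))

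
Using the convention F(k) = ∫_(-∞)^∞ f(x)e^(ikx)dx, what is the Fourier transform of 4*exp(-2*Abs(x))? 16/(k^2 + 4)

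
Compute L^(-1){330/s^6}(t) 11 * t^5/4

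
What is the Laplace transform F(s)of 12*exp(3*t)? 12/(s - 3)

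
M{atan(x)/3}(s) -pi*sec(pi*s/2)/(6*s)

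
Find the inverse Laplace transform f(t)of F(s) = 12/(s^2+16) 3*sin(4*t)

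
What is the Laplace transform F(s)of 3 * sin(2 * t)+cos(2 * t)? 6/(s^2+4)+s/(s^2+4)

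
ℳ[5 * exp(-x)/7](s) 5 * gamma(s)/7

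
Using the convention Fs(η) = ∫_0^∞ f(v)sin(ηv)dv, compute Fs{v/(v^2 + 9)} pi * exp(-3 * η)/2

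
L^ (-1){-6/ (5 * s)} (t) -6/5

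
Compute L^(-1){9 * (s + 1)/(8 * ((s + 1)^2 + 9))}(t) 9 * exp(-t) * cos(3 * t)/8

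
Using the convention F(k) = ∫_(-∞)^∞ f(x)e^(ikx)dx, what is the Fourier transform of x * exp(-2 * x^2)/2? sqrt(2) * I * sqrt(pi) * k * exp(-k^2/8)/16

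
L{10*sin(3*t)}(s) 30/(s^2 + 9)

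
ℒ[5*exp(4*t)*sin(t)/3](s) 5/(3*((s - 4)^2+1))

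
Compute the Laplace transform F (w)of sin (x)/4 1/ (4 * (w^2 + 1))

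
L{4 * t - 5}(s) 4/s^2 - 5/s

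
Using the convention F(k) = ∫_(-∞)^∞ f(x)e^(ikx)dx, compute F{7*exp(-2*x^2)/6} 7*sqrt(2)*sqrt(pi)*exp(-k^2/8)/12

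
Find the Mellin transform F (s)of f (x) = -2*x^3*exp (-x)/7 -2*gamma (s + 3)/7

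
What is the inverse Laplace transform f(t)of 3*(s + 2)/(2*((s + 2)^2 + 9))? 3*exp(-2*t)*cos(3*t)/2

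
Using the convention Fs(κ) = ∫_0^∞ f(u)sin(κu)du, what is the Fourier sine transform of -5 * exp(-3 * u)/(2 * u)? -5 * atan(κ/3)/2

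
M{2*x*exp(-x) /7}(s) 2*gamma(s + 1) /7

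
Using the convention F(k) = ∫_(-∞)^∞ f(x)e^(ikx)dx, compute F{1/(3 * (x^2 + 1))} pi * exp(-Abs(k))/3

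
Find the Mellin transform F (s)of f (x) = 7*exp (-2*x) 7*gamma (s)/2^s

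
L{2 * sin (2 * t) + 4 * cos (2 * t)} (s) 4 * s/ (s^2 + 4) + 4/ (s^2 + 4)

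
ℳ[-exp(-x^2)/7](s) -gamma(s/2)/14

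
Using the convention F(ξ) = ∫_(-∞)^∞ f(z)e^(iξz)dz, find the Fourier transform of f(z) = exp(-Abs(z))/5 2/(5*(ξ^2 + 1))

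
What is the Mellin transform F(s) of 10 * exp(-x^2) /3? 5 * gamma(s/2) /3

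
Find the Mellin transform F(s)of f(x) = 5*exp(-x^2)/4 5*gamma(s/2)/8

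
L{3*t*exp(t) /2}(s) 3/(2*(s - 1) ^2) 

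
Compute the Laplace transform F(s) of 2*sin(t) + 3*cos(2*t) 2/(s^2 + 1) + 3*s/(s^2 + 4) 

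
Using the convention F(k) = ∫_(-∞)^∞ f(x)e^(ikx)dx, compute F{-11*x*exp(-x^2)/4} -11*I*sqrt(pi)*k*exp(-k^2/4)/8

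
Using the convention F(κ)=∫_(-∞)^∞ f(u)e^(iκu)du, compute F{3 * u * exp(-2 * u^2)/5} 3 * sqrt(2) * I * sqrt(pi) * κ * exp(-κ^2/8)/40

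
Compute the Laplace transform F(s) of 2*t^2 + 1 1/s + 4/s^3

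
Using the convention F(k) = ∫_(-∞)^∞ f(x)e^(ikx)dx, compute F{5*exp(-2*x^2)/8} 5*sqrt(2)*sqrt(pi)*exp(-k^2/8)/16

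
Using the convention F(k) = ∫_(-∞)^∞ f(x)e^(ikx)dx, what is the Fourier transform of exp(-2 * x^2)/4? sqrt(2) * sqrt(pi) * exp(-k^2/8)/8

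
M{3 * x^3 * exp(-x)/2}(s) 3 * gamma(s + 3)/2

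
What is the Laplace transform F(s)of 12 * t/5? 12/(5 * s^2)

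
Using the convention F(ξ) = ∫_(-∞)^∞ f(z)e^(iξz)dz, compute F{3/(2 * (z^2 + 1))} 3 * pi * exp(-Abs(ξ))/2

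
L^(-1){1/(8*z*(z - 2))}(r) exp(r)*sinh(r)/8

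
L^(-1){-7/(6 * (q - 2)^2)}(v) -7 * v * exp(2 * v)/6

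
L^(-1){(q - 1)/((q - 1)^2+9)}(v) exp(v)*cos(3*v)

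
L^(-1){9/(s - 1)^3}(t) 9 * t^2 * exp(t)/2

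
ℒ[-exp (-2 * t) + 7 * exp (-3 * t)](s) 7/ (s + 3) - 1/ (s + 2)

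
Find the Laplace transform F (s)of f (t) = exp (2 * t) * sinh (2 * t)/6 1/ (3 * s * (s - 4))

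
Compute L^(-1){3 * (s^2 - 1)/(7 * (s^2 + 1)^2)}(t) 3 * t * cos(t)/7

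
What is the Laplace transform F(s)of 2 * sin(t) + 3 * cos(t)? 2/(s^2 + 1) + 3 * s/(s^2 + 1)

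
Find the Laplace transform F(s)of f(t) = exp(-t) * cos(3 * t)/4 (s + 1)/(4 * ((s + 1)^2 + 9))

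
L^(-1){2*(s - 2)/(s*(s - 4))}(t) 2*exp(2*t)*cosh(2*t)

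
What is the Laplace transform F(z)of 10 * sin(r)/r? 10 * atan(1/z)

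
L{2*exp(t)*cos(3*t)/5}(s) 2*(s - 1)/(5*((s - 1)^2 + 9))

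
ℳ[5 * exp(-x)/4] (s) 5 * gamma(s)/4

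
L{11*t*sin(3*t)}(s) 66*s/(s^2 + 9)^2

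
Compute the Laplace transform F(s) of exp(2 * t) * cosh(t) (s - 2) /((s - 2) ^2 - 1) 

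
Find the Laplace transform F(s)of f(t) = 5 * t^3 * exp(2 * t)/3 10/(s - 2)^4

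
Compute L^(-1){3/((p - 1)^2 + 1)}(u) 3 * exp(u) * sin(u)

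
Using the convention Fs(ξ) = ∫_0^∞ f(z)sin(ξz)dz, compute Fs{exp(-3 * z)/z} atan(ξ/3)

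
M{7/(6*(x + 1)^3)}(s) 7*pi*(s - 2)*(s - 1)/(12*sin(pi*s))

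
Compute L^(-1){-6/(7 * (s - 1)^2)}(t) -6 * t * exp(t)/7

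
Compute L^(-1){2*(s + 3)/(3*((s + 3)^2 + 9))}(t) 2*exp(-3*t)*cos(3*t)/3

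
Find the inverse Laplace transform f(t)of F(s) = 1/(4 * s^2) t/4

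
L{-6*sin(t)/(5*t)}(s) -6*atan(1/s)/5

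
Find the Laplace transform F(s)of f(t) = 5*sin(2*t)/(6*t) 5*atan(2/s)/6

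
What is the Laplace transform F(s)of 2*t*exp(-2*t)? 2/(s + 2)^2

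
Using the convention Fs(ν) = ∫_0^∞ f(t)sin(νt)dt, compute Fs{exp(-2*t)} ν/(ν^2 + 4)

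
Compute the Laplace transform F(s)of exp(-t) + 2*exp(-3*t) 1/(s + 1) + 2/(s + 3)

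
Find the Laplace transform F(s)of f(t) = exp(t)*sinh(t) 1/(s*(s - 2))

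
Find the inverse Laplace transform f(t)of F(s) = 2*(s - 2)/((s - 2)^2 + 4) 2*exp(2*t)*cos(2*t)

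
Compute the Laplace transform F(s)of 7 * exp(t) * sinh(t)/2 7/(2 * s * (s - 2))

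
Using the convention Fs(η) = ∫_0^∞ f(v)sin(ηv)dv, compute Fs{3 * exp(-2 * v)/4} 3 * η/(4 * (η^2 + 4))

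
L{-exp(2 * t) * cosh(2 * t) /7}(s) (2 - s) /(7 * s * (s - 4) ) 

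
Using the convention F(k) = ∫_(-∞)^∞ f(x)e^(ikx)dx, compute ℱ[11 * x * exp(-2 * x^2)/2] 11 * sqrt(2) * I * sqrt(pi) * k * exp(-k^2/8)/16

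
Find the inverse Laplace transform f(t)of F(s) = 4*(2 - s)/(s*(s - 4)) -4*exp(2*t)*cosh(2*t)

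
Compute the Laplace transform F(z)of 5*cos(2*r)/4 5*z/(4*(z^2 + 4))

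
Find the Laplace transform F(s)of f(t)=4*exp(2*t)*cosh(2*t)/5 4*(s - 2)/(5*s*(s - 4))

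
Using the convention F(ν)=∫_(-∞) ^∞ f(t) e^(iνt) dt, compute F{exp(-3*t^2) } sqrt(3)*sqrt(pi)*exp(-ν^2/12) /3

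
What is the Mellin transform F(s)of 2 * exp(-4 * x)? 2^(1 - 2 * s) * gamma(s)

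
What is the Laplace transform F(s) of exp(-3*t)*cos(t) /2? (s+3) /(2*((s+3) ^2+1) ) 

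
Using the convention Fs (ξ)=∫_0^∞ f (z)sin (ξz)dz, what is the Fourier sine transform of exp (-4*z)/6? ξ/ (6*(ξ^2 + 16))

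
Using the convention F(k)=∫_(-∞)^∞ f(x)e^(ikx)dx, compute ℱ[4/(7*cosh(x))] 4*pi/(7*cosh(pi*k/2))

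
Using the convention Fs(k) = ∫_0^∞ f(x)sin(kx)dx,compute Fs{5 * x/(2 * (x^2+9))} 5 * pi * exp(-3 * k)/4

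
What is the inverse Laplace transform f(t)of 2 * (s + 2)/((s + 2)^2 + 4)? 2 * exp(-2 * t) * cos(2 * t)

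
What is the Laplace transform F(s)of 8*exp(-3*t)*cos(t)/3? 8*(s + 3)/(3*((s + 3)^2 + 1))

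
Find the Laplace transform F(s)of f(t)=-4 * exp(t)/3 -4/(3 * s - 3)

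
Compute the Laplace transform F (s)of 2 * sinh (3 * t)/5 6/ (5 * (s^2 - 9))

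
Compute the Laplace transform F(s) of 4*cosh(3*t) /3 4*s/(3*(s^2 - 9) ) 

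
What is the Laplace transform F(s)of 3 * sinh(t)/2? 3/(2 * (s^2 - 1))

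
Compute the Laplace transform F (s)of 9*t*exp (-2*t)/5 9/ (5*(s + 2)^2)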